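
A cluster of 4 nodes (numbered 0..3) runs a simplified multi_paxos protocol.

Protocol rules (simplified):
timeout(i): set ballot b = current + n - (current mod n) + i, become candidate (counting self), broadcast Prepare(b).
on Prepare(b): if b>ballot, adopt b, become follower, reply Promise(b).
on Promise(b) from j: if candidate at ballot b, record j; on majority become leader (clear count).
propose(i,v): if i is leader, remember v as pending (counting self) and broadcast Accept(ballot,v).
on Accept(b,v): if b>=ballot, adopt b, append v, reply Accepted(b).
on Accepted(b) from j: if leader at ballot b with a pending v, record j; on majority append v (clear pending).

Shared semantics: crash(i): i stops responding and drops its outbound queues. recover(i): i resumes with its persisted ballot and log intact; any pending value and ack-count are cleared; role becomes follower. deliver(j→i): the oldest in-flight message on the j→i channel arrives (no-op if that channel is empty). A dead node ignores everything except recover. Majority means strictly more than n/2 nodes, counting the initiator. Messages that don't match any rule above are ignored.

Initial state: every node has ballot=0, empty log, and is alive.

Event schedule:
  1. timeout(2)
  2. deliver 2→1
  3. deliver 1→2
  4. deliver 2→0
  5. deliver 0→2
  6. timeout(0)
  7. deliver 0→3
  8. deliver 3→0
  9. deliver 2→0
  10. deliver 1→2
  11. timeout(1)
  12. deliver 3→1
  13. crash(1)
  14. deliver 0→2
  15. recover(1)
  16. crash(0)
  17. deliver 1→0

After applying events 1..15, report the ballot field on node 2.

after 1 — timeout(2): n2:cand/b6/[-]
after 2 — deliver 2→1: n1:foll/b6/[-]
after 3 — deliver 1→2: ·
after 4 — deliver 2→0: n0:foll/b6/[-]
after 5 — deliver 0→2: n2:lead/b6/[-]
after 6 — timeout(0): n0:cand/b8/[-]
after 7 — deliver 0→3: n3:foll/b8/[-]
after 8 — deliver 3→0: ·
after 9 — deliver 2→0: ·
after 10 — deliver 1→2: ·
after 11 — timeout(1): n1:cand/b9/[-]
after 12 — deliver 3→1: ·
after 13 — crash(1): n1:✗cand/b9/[-]
after 14 — deliver 0→2: n2:foll/b8/[-]
after 15 — recover(1): n1:foll/b9/[-]

8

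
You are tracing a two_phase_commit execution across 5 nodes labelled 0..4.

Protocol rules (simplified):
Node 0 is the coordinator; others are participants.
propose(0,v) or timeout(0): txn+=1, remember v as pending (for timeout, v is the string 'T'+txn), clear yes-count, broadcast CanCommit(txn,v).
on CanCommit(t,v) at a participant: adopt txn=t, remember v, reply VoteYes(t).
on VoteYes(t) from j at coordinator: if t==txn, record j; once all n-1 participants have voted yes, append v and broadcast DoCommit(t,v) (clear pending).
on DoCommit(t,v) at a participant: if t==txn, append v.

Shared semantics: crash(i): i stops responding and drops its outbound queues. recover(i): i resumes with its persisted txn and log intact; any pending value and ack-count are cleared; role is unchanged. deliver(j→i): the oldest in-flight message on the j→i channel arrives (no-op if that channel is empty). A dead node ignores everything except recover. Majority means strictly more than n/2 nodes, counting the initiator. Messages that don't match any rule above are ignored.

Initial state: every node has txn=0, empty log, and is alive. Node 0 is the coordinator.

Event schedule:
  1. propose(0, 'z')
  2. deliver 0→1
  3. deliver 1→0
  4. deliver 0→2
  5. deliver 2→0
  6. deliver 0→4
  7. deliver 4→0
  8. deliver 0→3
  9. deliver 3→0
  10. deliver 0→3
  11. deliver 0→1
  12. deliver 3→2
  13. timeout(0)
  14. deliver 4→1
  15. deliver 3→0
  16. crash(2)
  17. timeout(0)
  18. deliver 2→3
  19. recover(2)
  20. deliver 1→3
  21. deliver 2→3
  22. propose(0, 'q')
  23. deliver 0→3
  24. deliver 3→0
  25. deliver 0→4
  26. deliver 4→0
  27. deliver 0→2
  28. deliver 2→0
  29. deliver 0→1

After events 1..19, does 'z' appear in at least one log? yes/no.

e1 propose(0,'z'): 0[coor,t=1,-]
e2 deliver 0→1: 1[part,t=1,-]
e3 deliver 1→0: ·
e4 deliver 0→2: 2[part,t=1,-]
e5 deliver 2→0: ·
e6 deliver 0→4: 4[part,t=1,-]
e7 deliver 4→0: ·
e8 deliver 0→3: 3[part,t=1,-]
e9 deliver 3→0: 0[coor,t=1,z]
e10 deliver 0→3: 3[part,t=1,z]
e11 deliver 0→1: 1[part,t=1,z]
e12 deliver 3→2: ·
e13 timeout(0): 0[coor,t=2,z]
e14 deliver 4→1: ·
e15 deliver 3→0: ·
e16 crash(2): 2[✗part,t=1,-]
e17 timeout(0): 0[coor,t=3,z]
e18 deliver 2→3: ·
e19 recover(2): 2[part,t=1,-]

yes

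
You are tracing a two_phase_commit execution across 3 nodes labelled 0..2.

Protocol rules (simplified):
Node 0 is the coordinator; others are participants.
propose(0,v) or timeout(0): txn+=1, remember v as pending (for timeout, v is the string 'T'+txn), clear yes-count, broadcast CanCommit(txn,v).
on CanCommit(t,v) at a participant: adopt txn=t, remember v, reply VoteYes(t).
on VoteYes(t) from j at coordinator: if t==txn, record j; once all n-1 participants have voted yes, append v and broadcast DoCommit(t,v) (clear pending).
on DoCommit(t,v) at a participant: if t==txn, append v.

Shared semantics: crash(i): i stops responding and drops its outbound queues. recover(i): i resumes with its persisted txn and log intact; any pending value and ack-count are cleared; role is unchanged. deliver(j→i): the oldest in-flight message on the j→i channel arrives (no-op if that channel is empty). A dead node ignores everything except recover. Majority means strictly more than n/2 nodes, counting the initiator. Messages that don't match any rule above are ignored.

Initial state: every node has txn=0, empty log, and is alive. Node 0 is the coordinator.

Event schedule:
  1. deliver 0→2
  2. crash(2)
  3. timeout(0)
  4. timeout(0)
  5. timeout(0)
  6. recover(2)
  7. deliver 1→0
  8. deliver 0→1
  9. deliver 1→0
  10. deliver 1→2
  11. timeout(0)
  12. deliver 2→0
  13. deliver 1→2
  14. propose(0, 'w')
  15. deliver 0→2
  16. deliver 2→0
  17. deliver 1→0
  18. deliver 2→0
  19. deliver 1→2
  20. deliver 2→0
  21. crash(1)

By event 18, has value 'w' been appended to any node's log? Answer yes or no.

step 1 deliver 0→2: —
step 2 crash(2): 2={✗part,t=0,log=-}
step 3 timeout(0): 0={coor,t=1,log=-}
step 4 timeout(0): 0={coor,t=2,log=-}
step 5 timeout(0): 0={coor,t=3,log=-}
step 6 recover(2): 2={part,t=0,log=-}
step 7 deliver 1→0: —
step 8 deliver 0→1: 1={part,t=1,log=-}
step 9 deliver 1→0: —
step 10 deliver 1→2: —
step 11 timeout(0): 0={coor,t=4,log=-}
step 12 deliver 2→0: —
step 13 deliver 1→2: —
step 14 propose(0,'w'): 0={coor,t=5,log=-}
step 15 deliver 0→2: 2={part,t=1,log=-}
step 16 deliver 2→0: —
step 17 deliver 1→0: —
step 18 deliver 2→0: —

no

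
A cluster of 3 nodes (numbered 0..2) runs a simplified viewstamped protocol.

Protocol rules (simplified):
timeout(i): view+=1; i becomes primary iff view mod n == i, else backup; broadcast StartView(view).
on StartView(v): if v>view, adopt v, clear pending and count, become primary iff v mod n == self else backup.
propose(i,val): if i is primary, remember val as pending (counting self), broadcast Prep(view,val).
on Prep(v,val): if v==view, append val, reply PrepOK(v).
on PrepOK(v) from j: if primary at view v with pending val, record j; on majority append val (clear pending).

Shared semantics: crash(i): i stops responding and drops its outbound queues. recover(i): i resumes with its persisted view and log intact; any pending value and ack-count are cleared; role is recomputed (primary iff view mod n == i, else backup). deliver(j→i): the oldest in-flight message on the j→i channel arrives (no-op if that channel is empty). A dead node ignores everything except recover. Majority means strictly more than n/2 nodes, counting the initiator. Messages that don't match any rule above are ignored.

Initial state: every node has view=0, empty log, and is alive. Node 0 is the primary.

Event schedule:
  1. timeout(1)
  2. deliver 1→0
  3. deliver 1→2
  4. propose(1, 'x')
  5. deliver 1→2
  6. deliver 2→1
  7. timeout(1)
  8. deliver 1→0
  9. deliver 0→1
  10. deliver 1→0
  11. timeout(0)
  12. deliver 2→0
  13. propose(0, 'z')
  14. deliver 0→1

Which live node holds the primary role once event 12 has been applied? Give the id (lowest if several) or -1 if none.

[1] timeout(1) → N1(prim v1 [-])
[2] deliver 1→0 → N0(back v1 [-])
[3] deliver 1→2 → N2(back v1 [-])
[4] propose(1,'x') → ∅
[5] deliver 1→2 → N2(back v1 [x])
[6] deliver 2→1 → N1(prim v1 [x])
[7] timeout(1) → N1(back v2 [x])
[8] deliver 1→0 → N0(back v1 [x])
[9] deliver 0→1 → ∅
[10] deliver 1→0 → N0(back v2 [x])
[11] timeout(0) → N0(prim v3 [x])
[12] deliver 2→0 → ∅

0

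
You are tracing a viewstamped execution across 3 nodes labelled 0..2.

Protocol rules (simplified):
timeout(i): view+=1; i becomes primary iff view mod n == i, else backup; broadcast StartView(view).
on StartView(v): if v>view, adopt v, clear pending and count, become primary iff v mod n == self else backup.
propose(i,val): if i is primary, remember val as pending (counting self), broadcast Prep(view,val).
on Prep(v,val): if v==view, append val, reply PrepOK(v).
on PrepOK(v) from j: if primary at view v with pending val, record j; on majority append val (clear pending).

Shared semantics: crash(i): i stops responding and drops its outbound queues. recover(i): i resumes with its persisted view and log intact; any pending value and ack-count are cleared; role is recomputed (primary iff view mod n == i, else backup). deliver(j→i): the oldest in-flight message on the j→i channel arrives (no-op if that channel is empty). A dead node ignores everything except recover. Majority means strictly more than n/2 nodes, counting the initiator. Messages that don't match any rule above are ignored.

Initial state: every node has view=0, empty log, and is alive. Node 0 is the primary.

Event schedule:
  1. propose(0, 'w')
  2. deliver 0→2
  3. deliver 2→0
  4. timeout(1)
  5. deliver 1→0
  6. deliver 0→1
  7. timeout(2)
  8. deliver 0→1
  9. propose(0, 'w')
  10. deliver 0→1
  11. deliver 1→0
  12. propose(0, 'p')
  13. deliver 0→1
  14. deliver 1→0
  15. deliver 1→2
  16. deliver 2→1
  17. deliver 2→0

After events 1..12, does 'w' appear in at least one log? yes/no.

e1 propose(0,'w'): ·
e2 deliver 0→2: 2[back,v=0,w]
e3 deliver 2→0: 0[prim,v=0,w]
e4 timeout(1): 1[prim,v=1,-]
e5 deliver 1→0: 0[back,v=1,w]
e6 deliver 0→1: ·
e7 timeout(2): 2[back,v=1,w]
e8 deliver 0→1: ·
e9 propose(0,'w'): ·
e10 deliver 0→1: ·
e11 deliver 1→0: ·
e12 propose(0,'p'): ·

yes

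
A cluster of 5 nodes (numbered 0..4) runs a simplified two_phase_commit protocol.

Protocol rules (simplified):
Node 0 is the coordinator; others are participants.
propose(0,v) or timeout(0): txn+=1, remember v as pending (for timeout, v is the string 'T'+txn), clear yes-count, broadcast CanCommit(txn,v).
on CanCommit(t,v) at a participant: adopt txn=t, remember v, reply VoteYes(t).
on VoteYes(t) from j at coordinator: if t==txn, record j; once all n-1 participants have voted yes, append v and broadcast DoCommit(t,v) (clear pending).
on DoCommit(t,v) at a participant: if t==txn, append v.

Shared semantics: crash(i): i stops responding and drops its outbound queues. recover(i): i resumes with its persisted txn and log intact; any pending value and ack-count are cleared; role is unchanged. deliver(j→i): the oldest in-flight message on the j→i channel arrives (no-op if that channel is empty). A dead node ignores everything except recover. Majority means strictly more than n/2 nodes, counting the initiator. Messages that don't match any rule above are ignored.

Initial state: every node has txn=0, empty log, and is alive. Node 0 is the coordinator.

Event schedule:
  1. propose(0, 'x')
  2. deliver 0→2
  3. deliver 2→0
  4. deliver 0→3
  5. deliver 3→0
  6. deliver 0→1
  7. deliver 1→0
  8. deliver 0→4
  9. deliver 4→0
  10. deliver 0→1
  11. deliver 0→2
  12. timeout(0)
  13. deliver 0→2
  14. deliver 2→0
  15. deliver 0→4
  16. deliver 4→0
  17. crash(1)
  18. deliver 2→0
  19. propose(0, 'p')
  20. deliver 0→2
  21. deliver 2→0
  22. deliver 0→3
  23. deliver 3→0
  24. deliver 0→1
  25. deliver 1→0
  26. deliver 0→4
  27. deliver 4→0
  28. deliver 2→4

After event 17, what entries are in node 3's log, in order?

empty

after 1 — propose(0,'x'): n0:coor/t1/[-]
after 2 — deliver 0→2: n2:part/t1/[-]
after 3 — deliver 2→0: ·
after 4 — deliver 0→3: n3:part/t1/[-]
after 5 — deliver 3→0: ·
after 6 — deliver 0→1: n1:part/t1/[-]
after 7 — deliver 1→0: ·
after 8 — deliver 0→4: n4:part/t1/[-]
after 9 — deliver 4→0: n0:coor/t1/[x]
after 10 — deliver 0→1: n1:part/t1/[x]
after 11 — deliver 0→2: n2:part/t1/[x]
after 12 — timeout(0): n0:coor/t2/[x]
after 13 — deliver 0→2: n2:part/t2/[x]
after 14 — deliver 2→0: ·
after 15 — deliver 0→4: n4:part/t1/[x]
after 16 — deliver 4→0: ·
after 17 — crash(1): n1:✗part/t1/[x]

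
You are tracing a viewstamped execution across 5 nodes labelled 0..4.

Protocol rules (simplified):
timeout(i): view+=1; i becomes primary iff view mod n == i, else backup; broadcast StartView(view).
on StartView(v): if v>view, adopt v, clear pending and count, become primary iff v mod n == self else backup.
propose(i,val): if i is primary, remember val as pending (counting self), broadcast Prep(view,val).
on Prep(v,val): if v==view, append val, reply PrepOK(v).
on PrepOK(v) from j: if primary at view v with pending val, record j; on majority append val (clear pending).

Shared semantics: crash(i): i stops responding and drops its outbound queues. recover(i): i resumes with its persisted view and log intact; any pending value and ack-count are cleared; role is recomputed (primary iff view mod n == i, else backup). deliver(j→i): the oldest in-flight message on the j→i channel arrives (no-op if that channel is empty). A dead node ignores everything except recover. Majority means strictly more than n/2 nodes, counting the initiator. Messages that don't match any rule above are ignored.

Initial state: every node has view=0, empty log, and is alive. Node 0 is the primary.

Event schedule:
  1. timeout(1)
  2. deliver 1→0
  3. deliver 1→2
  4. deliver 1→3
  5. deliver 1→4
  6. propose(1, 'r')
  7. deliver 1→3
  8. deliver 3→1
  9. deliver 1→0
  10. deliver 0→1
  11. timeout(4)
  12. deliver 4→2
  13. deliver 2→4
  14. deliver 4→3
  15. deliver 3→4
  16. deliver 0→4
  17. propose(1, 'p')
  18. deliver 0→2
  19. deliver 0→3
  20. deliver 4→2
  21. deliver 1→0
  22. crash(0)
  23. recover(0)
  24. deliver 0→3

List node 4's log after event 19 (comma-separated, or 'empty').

1. timeout(1):  <1:prim v1 ->
2. deliver 1→0:  <0:back v1 ->
3. deliver 1→2:  <2:back v1 ->
4. deliver 1→3:  <3:back v1 ->
5. deliver 1→4:  <4:back v1 ->
6. propose(1,'r'):  nop
7. deliver 1→3:  <3:back v1 r>
8. deliver 3→1:  nop
9. deliver 1→0:  <0:back v1 r>
10. deliver 0→1:  <1:prim v1 r>
11. timeout(4):  <4:back v2 ->
12. deliver 4→2:  <2:prim v2 ->
13. deliver 2→4:  nop
14. deliver 4→3:  <3:back v2 r>
15. deliver 3→4:  nop
16. deliver 0→4:  nop
17. propose(1,'p'):  nop
18. deliver 0→2:  nop
19. deliver 0→3:  nop

empty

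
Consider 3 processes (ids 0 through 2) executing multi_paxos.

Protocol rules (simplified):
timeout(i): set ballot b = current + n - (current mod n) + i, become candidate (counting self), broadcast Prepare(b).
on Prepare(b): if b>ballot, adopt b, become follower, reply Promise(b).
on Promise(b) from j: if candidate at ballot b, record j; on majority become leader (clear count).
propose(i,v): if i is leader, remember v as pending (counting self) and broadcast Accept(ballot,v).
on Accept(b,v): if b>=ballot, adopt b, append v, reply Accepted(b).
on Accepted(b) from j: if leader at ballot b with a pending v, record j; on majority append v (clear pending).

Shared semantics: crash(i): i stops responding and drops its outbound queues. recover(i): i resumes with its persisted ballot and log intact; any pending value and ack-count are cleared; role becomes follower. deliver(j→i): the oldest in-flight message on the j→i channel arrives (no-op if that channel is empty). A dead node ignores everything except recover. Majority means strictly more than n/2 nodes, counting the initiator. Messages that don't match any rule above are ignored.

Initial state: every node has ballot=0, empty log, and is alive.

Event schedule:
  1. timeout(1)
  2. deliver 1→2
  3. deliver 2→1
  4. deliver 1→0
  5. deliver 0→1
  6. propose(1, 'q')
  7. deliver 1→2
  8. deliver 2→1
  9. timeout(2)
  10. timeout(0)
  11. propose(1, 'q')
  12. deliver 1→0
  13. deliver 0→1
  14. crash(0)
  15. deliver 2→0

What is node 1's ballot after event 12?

after 1 — timeout(1): n1:cand/b4/[-]
after 2 — deliver 1→2: n2:foll/b4/[-]
after 3 — deliver 2→1: n1:lead/b4/[-]
after 4 — deliver 1→0: n0:foll/b4/[-]
after 5 — deliver 0→1: ·
after 6 — propose(1,'q'): ·
after 7 — deliver 1→2: n2:foll/b4/[q]
after 8 — deliver 2→1: n1:lead/b4/[q]
after 9 — timeout(2): n2:cand/b8/[q]
after 10 — timeout(0): n0:cand/b6/[-]
after 11 — propose(1,'q'): ·
after 12 — deliver 1→0: ·

4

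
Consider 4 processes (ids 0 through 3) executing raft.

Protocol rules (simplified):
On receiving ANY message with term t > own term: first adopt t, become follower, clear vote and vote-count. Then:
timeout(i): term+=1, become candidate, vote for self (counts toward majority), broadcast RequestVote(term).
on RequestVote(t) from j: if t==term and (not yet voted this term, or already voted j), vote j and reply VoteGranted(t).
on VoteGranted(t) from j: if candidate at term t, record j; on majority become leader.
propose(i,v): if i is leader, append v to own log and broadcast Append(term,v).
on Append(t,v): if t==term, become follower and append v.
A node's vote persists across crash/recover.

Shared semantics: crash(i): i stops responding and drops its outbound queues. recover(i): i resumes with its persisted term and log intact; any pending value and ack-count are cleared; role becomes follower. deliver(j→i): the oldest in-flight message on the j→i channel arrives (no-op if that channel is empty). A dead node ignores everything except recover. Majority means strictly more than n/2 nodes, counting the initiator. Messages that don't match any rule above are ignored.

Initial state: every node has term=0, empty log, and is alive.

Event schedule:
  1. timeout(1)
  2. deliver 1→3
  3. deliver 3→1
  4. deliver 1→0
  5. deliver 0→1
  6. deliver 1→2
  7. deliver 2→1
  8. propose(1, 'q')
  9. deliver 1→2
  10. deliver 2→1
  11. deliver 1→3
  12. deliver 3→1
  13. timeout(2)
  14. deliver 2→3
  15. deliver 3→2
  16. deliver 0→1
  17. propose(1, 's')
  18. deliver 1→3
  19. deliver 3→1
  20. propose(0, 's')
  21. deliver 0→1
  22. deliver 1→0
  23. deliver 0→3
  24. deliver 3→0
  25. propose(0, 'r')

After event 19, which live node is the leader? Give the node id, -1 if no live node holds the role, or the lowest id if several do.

1

e1 timeout(1): 1[cand,t=1,-]
e2 deliver 1→3: 3[foll,t=1,-]
e3 deliver 3→1: ·
e4 deliver 1→0: 0[foll,t=1,-]
e5 deliver 0→1: 1[lead,t=1,-]
e6 deliver 1→2: 2[foll,t=1,-]
e7 deliver 2→1: ·
e8 propose(1,'q'): 1[lead,t=1,q]
e9 deliver 1→2: 2[foll,t=1,q]
e10 deliver 2→1: ·
e11 deliver 1→3: 3[foll,t=1,q]
e12 deliver 3→1: ·
e13 timeout(2): 2[cand,t=2,q]
e14 deliver 2→3: 3[foll,t=2,q]
e15 deliver 3→2: ·
e16 deliver 0→1: ·
e17 propose(1,'s'): 1[lead,t=1,q,s]
e18 deliver 1→3: ·
e19 deliver 3→1: ·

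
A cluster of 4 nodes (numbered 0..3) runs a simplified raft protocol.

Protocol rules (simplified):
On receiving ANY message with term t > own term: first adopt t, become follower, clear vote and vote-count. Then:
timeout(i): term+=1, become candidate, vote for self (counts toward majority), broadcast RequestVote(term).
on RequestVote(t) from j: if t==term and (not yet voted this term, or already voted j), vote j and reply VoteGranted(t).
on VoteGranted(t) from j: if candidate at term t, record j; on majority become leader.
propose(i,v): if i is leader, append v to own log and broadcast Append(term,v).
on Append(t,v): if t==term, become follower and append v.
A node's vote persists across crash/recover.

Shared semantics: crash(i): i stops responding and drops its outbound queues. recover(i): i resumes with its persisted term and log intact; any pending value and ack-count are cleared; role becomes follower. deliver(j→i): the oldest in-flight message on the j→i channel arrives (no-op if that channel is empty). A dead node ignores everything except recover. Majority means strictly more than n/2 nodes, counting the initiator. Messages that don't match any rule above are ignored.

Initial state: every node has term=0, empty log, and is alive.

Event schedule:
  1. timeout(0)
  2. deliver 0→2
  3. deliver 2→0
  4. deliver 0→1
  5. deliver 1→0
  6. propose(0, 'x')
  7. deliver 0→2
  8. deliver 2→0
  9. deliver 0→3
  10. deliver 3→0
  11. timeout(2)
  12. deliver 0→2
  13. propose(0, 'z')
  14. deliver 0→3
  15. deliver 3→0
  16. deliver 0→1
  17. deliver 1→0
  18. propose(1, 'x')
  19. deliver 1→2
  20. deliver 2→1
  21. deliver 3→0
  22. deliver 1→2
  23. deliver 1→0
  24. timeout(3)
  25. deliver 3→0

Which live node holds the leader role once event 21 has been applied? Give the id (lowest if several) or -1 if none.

0

e1 timeout(0): 0[cand,t=1,-]
e2 deliver 0→2: 2[foll,t=1,-]
e3 deliver 2→0: ·
e4 deliver 0→1: 1[foll,t=1,-]
e5 deliver 1→0: 0[lead,t=1,-]
e6 propose(0,'x'): 0[lead,t=1,x]
e7 deliver 0→2: 2[foll,t=1,x]
e8 deliver 2→0: ·
e9 deliver 0→3: 3[foll,t=1,-]
e10 deliver 3→0: ·
e11 timeout(2): 2[cand,t=2,x]
e12 deliver 0→2: ·
e13 propose(0,'z'): 0[lead,t=1,x,z]
e14 deliver 0→3: 3[foll,t=1,x]
e15 deliver 3→0: ·
e16 deliver 0→1: 1[foll,t=1,x]
e17 deliver 1→0: ·
e18 propose(1,'x'): ·
e19 deliver 1→2: ·
e20 deliver 2→1: 1[foll,t=2,x]
e21 deliver 3→0: ·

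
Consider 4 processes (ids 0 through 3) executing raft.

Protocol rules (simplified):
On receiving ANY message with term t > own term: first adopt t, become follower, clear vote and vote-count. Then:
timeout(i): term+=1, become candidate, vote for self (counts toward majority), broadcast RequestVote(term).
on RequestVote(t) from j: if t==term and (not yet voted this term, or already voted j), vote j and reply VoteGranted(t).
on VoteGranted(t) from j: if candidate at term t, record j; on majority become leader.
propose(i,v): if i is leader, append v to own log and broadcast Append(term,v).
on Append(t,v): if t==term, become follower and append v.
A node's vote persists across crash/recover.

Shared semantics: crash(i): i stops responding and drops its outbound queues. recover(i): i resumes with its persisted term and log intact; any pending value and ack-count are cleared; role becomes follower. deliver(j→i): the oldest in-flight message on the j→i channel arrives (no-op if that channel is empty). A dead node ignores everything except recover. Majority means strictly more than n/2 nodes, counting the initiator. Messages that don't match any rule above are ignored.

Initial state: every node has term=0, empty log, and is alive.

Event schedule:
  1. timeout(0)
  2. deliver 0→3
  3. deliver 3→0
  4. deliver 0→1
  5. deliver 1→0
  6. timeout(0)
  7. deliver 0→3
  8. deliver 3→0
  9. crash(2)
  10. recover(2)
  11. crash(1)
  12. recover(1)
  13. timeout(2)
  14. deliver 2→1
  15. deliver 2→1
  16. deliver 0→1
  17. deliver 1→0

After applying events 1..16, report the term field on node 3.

1. timeout(0):  <0:cand t1 ->
2. deliver 0→3:  <3:foll t1 ->
3. deliver 3→0:  nop
4. deliver 0→1:  <1:foll t1 ->
5. deliver 1→0:  <0:lead t1 ->
6. timeout(0):  <0:cand t2 ->
7. deliver 0→3:  <3:foll t2 ->
8. deliver 3→0:  nop
9. crash(2):  <2:✗foll t0 ->
10. recover(2):  <2:foll t0 ->
11. crash(1):  <1:✗foll t1 ->
12. recover(1):  <1:foll t1 ->
13. timeout(2):  <2:cand t1 ->
14. deliver 2→1:  nop
15. deliver 2→1:  nop
16. deliver 0→1:  <1:foll t2 ->

2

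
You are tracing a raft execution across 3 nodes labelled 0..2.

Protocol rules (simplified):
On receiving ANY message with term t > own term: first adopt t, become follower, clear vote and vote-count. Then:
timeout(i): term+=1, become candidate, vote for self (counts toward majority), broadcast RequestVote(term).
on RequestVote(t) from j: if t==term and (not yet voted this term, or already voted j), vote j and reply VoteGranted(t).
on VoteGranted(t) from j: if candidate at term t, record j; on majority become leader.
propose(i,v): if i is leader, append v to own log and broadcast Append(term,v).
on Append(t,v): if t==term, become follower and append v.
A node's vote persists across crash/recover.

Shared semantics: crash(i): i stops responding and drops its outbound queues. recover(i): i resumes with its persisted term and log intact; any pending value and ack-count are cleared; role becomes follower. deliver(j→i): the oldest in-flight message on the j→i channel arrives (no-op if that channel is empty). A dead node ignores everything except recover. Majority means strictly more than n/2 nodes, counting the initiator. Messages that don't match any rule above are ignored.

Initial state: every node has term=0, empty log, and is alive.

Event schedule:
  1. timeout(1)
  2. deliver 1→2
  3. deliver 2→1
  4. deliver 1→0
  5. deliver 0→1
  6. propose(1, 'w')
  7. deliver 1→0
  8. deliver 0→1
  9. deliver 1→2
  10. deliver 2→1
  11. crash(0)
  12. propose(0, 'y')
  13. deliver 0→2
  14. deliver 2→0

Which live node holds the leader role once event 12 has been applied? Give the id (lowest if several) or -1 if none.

1. timeout(1):  <1:cand t1 ->
2. deliver 1→2:  <2:foll t1 ->
3. deliver 2→1:  <1:lead t1 ->
4. deliver 1→0:  <0:foll t1 ->
5. deliver 0→1:  nop
6. propose(1,'w'):  <1:lead t1 w>
7. deliver 1→0:  <0:foll t1 w>
8. deliver 0→1:  nop
9. deliver 1→2:  <2:foll t1 w>
10. deliver 2→1:  nop
11. crash(0):  <0:✗foll t1 w>
12. propose(0,'y'):  nop

1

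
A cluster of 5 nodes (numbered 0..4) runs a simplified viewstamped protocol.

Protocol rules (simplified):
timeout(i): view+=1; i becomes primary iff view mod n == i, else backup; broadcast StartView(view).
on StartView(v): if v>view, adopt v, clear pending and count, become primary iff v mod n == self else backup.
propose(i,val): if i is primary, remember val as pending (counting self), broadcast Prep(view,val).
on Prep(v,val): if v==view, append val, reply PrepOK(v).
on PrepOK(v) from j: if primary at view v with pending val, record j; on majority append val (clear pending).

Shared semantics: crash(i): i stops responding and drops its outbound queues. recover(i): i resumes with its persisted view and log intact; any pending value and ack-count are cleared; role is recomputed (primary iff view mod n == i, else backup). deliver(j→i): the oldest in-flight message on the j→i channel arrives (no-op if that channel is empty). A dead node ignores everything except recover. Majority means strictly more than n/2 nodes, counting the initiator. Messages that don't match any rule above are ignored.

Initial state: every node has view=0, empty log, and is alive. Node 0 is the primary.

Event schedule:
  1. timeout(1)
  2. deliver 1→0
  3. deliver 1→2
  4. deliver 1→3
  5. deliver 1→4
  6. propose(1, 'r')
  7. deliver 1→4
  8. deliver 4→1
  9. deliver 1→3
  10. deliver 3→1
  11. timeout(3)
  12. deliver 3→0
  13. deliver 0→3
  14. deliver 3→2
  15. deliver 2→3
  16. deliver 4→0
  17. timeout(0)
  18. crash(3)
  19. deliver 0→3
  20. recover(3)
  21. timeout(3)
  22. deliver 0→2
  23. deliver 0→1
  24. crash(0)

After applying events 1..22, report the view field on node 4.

[1] timeout(1) → N1(prim v1 [-])
[2] deliver 1→0 → N0(back v1 [-])
[3] deliver 1→2 → N2(back v1 [-])
[4] deliver 1→3 → N3(back v1 [-])
[5] deliver 1→4 → N4(back v1 [-])
[6] propose(1,'r') → ∅
[7] deliver 1→4 → N4(back v1 [r])
[8] deliver 4→1 → ∅
[9] deliver 1→3 → N3(back v1 [r])
[10] deliver 3→1 → N1(prim v1 [r])
[11] timeout(3) → N3(back v2 [r])
[12] deliver 3→0 → N0(back v2 [-])
[13] deliver 0→3 → ∅
[14] deliver 3→2 → N2(prim v2 [-])
[15] deliver 2→3 → ∅
[16] deliver 4→0 → ∅
[17] timeout(0) → N0(back v3 [-])
[18] crash(3) → N3(✗back v2 [r])
[19] deliver 0→3 → ∅
[20] recover(3) → N3(back v2 [r])
[21] timeout(3) → N3(prim v3 [r])
[22] deliver 0→2 → N2(back v3 [-])

1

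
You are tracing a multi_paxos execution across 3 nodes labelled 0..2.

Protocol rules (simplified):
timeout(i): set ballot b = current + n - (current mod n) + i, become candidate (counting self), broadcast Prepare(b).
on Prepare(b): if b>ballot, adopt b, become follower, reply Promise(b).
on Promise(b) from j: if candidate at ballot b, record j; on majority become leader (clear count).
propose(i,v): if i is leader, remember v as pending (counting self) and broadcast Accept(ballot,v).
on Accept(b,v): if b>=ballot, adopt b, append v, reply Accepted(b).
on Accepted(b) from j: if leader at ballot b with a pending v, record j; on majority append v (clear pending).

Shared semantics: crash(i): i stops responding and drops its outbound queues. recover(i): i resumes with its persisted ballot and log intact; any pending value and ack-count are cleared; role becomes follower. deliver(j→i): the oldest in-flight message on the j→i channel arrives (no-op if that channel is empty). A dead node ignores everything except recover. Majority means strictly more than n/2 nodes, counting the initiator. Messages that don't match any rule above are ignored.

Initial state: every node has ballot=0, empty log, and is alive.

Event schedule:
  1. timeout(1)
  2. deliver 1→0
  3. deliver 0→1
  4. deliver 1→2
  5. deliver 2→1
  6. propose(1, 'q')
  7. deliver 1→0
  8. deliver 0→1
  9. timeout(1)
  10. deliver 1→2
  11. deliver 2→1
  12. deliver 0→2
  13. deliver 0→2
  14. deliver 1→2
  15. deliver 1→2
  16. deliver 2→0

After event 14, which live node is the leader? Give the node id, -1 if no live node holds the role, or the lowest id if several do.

-1

1. timeout(1):  <1:cand b4 ->
2. deliver 1→0:  <0:foll b4 ->
3. deliver 0→1:  <1:lead b4 ->
4. deliver 1→2:  <2:foll b4 ->
5. deliver 2→1:  nop
6. propose(1,'q'):  nop
7. deliver 1→0:  <0:foll b4 q>
8. deliver 0→1:  <1:lead b4 q>
9. timeout(1):  <1:cand b7 q>
10. deliver 1→2:  <2:foll b4 q>
11. deliver 2→1:  nop
12. deliver 0→2:  nop
13. deliver 0→2:  nop
14. deliver 1→2:  <2:foll b7 q>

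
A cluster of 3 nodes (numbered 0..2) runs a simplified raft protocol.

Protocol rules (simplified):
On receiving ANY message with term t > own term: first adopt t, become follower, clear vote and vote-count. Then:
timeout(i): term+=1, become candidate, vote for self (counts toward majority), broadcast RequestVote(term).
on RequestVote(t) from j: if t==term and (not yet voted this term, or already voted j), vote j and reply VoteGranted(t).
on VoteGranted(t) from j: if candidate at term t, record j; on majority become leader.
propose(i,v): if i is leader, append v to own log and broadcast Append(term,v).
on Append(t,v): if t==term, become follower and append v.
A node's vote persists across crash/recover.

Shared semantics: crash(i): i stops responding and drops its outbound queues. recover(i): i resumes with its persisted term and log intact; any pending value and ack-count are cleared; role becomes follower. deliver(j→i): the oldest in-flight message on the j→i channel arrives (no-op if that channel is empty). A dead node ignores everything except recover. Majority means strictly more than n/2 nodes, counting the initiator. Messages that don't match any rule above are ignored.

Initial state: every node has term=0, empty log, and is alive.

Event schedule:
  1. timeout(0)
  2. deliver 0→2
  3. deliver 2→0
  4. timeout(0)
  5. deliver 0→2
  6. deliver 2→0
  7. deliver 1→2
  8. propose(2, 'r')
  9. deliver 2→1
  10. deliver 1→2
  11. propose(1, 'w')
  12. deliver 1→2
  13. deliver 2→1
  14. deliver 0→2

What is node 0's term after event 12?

after 1 — timeout(0): n0:cand/t1/[-]
after 2 — deliver 0→2: n2:foll/t1/[-]
after 3 — deliver 2→0: n0:lead/t1/[-]
after 4 — timeout(0): n0:cand/t2/[-]
after 5 — deliver 0→2: n2:foll/t2/[-]
after 6 — deliver 2→0: n0:lead/t2/[-]
after 7 — deliver 1→2: ·
after 8 — propose(2,'r'): ·
after 9 — deliver 2→1: ·
after 10 — deliver 1→2: ·
after 11 — propose(1,'w'): ·
after 12 — deliver 1→2: ·

2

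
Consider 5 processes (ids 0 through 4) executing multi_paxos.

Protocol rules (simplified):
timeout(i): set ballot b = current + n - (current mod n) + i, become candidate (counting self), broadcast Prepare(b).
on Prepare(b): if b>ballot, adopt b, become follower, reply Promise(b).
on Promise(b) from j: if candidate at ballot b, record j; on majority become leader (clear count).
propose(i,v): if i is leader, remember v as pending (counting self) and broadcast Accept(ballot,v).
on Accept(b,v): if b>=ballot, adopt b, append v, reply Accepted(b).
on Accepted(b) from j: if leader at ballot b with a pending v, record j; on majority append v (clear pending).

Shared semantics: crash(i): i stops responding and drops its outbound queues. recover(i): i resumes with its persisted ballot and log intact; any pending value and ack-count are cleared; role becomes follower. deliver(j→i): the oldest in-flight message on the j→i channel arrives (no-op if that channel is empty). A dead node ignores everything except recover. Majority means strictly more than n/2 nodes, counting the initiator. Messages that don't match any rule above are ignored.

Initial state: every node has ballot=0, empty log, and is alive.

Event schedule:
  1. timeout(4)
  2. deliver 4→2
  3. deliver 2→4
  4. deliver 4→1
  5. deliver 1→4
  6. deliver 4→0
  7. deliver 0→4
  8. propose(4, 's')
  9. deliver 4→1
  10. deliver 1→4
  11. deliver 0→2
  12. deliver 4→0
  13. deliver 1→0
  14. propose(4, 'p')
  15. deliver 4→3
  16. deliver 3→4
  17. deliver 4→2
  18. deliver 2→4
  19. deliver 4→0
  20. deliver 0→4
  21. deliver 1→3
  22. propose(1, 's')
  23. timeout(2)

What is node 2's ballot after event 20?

step 1 timeout(4): 4={cand,b=9,log=-}
step 2 deliver 4→2: 2={foll,b=9,log=-}
step 3 deliver 2→4: —
step 4 deliver 4→1: 1={foll,b=9,log=-}
step 5 deliver 1→4: 4={lead,b=9,log=-}
step 6 deliver 4→0: 0={foll,b=9,log=-}
step 7 deliver 0→4: —
step 8 propose(4,'s'): —
step 9 deliver 4→1: 1={foll,b=9,log=s}
step 10 deliver 1→4: —
step 11 deliver 0→2: —
step 12 deliver 4→0: 0={foll,b=9,log=s}
step 13 deliver 1→0: —
step 14 propose(4,'p'): —
step 15 deliver 4→3: 3={foll,b=9,log=-}
step 16 deliver 3→4: —
step 17 deliver 4→2: 2={foll,b=9,log=s}
step 18 deliver 2→4: —
step 19 deliver 4→0: 0={foll,b=9,log=s,p}
step 20 deliver 0→4: 4={lead,b=9,log=p}

9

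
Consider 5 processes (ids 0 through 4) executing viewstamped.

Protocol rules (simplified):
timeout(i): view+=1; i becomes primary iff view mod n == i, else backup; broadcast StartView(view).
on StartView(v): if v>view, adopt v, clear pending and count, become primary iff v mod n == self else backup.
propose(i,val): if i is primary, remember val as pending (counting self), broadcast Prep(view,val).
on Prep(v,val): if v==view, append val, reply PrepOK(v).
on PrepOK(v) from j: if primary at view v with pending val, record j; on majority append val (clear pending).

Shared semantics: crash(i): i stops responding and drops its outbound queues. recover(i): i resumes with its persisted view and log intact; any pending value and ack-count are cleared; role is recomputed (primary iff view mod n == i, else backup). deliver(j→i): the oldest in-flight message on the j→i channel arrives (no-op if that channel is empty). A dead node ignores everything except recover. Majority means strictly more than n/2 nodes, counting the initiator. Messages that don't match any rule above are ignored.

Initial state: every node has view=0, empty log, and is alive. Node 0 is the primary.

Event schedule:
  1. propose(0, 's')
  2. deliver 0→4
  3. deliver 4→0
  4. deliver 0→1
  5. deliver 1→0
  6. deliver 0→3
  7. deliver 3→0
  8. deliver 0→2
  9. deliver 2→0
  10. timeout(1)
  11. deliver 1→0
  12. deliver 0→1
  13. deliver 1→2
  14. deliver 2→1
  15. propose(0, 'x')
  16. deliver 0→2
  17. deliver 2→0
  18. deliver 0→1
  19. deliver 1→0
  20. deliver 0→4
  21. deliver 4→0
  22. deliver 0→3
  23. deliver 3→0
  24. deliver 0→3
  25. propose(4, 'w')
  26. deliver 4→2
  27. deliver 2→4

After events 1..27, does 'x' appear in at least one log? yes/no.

no

1. propose(0,'s'):  nop
2. deliver 0→4:  <4:back v0 s>
3. deliver 4→0:  nop
4. deliver 0→1:  <1:back v0 s>
5. deliver 1→0:  <0:prim v0 s>
6. deliver 0→3:  <3:back v0 s>
7. deliver 3→0:  nop
8. deliver 0→2:  <2:back v0 s>
9. deliver 2→0:  nop
10. timeout(1):  <1:prim v1 s>
11. deliver 1→0:  <0:back v1 s>
12. deliver 0→1:  nop
13. deliver 1→2:  <2:back v1 s>
14. deliver 2→1:  nop
15. propose(0,'x'):  nop
16. deliver 0→2:  nop
17. deliver 2→0:  nop
18. deliver 0→1:  nop
19. deliver 1→0:  nop
20. deliver 0→4:  nop
21. deliver 4→0:  nop
22. deliver 0→3:  nop
23. deliver 3→0:  nop
24. deliver 0→3:  nop
25. propose(4,'w'):  nop
26. deliver 4→2:  nop
27. deliver 2→4:  nop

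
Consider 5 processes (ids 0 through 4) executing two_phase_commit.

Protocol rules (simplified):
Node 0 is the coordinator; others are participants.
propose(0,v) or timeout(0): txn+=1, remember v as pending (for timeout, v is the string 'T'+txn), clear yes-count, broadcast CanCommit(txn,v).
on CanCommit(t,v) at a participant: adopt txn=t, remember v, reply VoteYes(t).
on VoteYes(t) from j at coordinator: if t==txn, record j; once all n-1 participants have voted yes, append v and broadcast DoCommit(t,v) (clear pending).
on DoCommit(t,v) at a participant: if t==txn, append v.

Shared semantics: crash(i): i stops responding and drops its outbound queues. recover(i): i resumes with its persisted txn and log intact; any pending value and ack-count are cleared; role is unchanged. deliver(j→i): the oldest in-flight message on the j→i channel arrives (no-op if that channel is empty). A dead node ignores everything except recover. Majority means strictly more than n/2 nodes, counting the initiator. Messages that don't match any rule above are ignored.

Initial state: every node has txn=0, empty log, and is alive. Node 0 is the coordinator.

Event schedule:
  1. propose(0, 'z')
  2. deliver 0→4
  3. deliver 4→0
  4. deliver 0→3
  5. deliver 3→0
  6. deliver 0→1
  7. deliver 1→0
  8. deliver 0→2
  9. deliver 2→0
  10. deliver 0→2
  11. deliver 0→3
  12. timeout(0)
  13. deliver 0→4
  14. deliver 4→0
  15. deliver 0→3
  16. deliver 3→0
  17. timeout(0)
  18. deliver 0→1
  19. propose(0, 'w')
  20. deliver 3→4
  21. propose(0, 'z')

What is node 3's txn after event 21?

step 1 propose(0,'z'): 0={coor,t=1,log=-}
step 2 deliver 0→4: 4={part,t=1,log=-}
step 3 deliver 4→0: —
step 4 deliver 0→3: 3={part,t=1,log=-}
step 5 deliver 3→0: —
step 6 deliver 0→1: 1={part,t=1,log=-}
step 7 deliver 1→0: —
step 8 deliver 0→2: 2={part,t=1,log=-}
step 9 deliver 2→0: 0={coor,t=1,log=z}
step 10 deliver 0→2: 2={part,t=1,log=z}
step 11 deliver 0→3: 3={part,t=1,log=z}
step 12 timeout(0): 0={coor,t=2,log=z}
step 13 deliver 0→4: 4={part,t=1,log=z}
step 14 deliver 4→0: —
step 15 deliver 0→3: 3={part,t=2,log=z}
step 16 deliver 3→0: —
step 17 timeout(0): 0={coor,t=3,log=z}
step 18 deliver 0→1: 1={part,t=1,log=z}
step 19 propose(0,'w'): 0={coor,t=4,log=z}
step 20 deliver 3→4: —
step 21 propose(0,'z'): 0={coor,t=5,log=z}

2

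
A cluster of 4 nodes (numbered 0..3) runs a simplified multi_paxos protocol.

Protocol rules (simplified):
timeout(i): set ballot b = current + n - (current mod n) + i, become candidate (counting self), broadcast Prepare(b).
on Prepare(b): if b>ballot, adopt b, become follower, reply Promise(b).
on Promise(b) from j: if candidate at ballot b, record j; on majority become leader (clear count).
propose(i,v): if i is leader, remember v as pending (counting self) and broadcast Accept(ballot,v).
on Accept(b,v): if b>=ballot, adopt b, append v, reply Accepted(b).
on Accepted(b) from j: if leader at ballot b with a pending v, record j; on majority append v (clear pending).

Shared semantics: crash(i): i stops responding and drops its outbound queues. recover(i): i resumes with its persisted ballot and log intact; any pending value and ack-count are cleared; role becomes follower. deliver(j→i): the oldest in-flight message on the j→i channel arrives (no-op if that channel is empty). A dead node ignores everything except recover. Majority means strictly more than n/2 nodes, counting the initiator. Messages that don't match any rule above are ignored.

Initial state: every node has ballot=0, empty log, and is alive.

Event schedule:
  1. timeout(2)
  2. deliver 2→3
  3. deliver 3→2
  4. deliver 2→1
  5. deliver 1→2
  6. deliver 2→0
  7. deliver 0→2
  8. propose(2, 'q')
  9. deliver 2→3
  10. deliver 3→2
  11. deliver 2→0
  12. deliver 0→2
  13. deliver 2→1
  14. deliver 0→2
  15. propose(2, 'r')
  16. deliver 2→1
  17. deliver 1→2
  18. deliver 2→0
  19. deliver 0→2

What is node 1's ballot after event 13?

6

e1 timeout(2): 2[cand,b=6,-]
e2 deliver 2→3: 3[foll,b=6,-]
e3 deliver 3→2: ·
e4 deliver 2→1: 1[foll,b=6,-]
e5 deliver 1→2: 2[lead,b=6,-]
e6 deliver 2→0: 0[foll,b=6,-]
e7 deliver 0→2: ·
e8 propose(2,'q'): ·
e9 deliver 2→3: 3[foll,b=6,q]
e10 deliver 3→2: ·
e11 deliver 2→0: 0[foll,b=6,q]
e12 deliver 0→2: 2[lead,b=6,q]
e13 deliver 2→1: 1[foll,b=6,q]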